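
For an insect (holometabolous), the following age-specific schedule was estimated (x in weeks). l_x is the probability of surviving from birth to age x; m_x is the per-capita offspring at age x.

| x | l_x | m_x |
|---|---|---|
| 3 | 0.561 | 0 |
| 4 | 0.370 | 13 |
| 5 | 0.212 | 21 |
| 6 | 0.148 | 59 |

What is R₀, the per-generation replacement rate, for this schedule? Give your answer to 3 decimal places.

R₀ = Σ l_x m_x:
  age 3: 0.561 × 0 = 0.0000
  age 4: 0.370 × 13 = 4.8100
  age 5: 0.212 × 21 = 4.4520
  age 6: 0.148 × 59 = 8.7320
R₀ = 0.0000 + 4.8100 + 4.4520 + 8.7320 = 17.9940

17.994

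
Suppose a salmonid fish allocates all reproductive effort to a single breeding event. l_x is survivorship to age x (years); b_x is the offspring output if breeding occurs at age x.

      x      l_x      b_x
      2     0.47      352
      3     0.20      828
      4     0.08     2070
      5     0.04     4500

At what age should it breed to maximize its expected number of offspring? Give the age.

5

Expected offspring if breeding at age x = l_x × b_x:
  age 2: 0.47 × 352 = 165.440
  age 3: 0.20 × 828 = 165.600
  age 4: 0.08 × 2070 = 165.600
  age 5: 0.04 × 4500 = 180.000
Maximum at age 5 (180.000).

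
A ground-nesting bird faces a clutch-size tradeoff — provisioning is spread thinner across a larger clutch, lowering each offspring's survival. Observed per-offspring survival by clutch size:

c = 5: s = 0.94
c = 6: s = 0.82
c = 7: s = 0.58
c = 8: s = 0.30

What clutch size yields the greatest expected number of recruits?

Expected recruits = c × s(c):
  c=5: 5 × 0.94 = 4.700
  c=6: 6 × 0.82 = 4.920
  c=7: 7 × 0.58 = 4.060
  c=8: 8 × 0.30 = 2.400
Maximum at c = 6 (4.920 recruits).

6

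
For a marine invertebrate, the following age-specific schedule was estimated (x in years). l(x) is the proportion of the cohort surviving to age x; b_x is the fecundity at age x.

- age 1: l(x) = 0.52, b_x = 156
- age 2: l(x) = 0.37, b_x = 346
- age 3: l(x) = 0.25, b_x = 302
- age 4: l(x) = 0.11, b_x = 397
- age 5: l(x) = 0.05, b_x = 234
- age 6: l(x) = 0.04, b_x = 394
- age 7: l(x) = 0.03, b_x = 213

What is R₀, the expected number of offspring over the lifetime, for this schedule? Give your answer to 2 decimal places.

362.16

R₀ = Σ l(x) b_x:
  age 1: 0.52 × 156 = 81.1200
  age 2: 0.37 × 346 = 128.0200
  age 3: 0.25 × 302 = 75.5000
  age 4: 0.11 × 397 = 43.6700
  age 5: 0.05 × 234 = 11.7000
  age 6: 0.04 × 394 = 15.7600
  age 7: 0.03 × 213 = 6.3900
R₀ = 81.1200 + 128.0200 + 75.5000 + 43.6700 + 11.7000 + 15.7600 + 6.3900 = 362.1600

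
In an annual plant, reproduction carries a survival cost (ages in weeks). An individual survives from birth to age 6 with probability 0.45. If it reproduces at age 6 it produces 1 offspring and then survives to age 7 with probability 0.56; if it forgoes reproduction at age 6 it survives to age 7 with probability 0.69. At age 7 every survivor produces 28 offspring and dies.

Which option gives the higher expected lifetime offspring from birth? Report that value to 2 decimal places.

breed at age 6: R₀ = 0.45 × (1 + 0.56 × 28) = 0.45 × 16.6800 = 7.5060
delay to age 7: R₀ = 0.45 × (0.69 × 28) = 0.45 × 19.3200 = 8.6940
Higher: delay to age 7 (8.6940).

8.69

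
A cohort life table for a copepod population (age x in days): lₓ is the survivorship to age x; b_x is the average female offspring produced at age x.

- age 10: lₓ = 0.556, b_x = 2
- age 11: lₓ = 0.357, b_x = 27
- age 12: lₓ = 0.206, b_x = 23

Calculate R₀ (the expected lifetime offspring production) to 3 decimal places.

15.489

R₀ = Σ lₓ b_x:
  age 10: 0.556 × 2 = 1.1120
  age 11: 0.357 × 27 = 9.6390
  age 12: 0.206 × 23 = 4.7380
R₀ = 1.1120 + 9.6390 + 4.7380 = 15.4890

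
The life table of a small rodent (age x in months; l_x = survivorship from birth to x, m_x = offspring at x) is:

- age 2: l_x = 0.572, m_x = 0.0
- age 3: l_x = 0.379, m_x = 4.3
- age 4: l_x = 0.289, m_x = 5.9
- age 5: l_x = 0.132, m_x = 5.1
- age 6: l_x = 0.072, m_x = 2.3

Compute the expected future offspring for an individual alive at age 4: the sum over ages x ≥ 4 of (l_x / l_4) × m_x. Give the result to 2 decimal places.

l_4 = 0.289. Conditional survival from age 4 to x is l_x / l_4.
  x=4: (0.289/0.289) × 5.9 = 5.9000
  x=5: (0.132/0.289) × 5.1 = 2.3294
  x=6: (0.072/0.289) × 2.3 = 0.5730
Sum = 5.9000 + 2.3294 + 0.5730 = 8.8024

8.80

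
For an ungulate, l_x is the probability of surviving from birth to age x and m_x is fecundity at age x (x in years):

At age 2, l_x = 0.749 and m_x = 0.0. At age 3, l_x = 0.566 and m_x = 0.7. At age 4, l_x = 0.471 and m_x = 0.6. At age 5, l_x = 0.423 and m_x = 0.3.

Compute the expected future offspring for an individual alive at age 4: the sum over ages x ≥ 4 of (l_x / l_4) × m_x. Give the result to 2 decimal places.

l_4 = 0.471. Conditional survival from age 4 to x is l_x / l_4.
  x=4: (0.471/0.471) × 0.6 = 0.6000
  x=5: (0.423/0.471) × 0.3 = 0.2694
Sum = 0.6000 + 0.2694 = 0.8694

0.87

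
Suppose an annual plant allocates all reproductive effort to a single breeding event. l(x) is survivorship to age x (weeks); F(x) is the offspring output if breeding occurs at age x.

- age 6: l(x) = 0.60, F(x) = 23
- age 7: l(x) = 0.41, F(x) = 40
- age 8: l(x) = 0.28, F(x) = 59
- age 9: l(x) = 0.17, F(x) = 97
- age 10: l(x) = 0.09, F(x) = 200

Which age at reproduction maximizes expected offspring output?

Expected offspring if breeding at age x = l(x) × F(x):
  age 6: 0.60 × 23 = 13.800
  age 7: 0.41 × 40 = 16.400
  age 8: 0.28 × 59 = 16.520
  age 9: 0.17 × 97 = 16.490
  age 10: 0.09 × 200 = 18.000
Maximum at age 10 (18.000).

10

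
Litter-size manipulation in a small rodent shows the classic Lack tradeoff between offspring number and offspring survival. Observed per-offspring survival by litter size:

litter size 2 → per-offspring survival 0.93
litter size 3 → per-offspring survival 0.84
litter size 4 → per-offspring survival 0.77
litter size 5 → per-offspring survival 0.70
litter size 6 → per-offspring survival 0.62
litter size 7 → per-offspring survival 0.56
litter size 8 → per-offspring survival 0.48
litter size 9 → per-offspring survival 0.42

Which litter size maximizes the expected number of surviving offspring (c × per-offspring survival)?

7

Expected surviving offspring = c × s(c):
  c=2: 2 × 0.93 = 1.860
  c=3: 3 × 0.84 = 2.520
  c=4: 4 × 0.77 = 3.080
  c=5: 5 × 0.70 = 3.500
  c=6: 6 × 0.62 = 3.720
  c=7: 7 × 0.56 = 3.920
  c=8: 8 × 0.48 = 3.840
  c=9: 9 × 0.42 = 3.780
Maximum at c = 7 (3.920 surviving offspring).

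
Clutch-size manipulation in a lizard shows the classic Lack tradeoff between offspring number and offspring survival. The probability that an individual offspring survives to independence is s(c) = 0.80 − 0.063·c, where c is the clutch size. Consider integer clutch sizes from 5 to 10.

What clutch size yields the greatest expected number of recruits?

6

Expected recruits = c × s(c):
  c=5: 5 × 0.485 = 2.425
  c=6: 6 × 0.422 = 2.532
  c=7: 7 × 0.359 = 2.513
  c=8: 8 × 0.296 = 2.368
  c=9: 9 × 0.233 = 2.097
  c=10: 10 × 0.170 = 1.700
Maximum at c = 6 (2.532 recruits).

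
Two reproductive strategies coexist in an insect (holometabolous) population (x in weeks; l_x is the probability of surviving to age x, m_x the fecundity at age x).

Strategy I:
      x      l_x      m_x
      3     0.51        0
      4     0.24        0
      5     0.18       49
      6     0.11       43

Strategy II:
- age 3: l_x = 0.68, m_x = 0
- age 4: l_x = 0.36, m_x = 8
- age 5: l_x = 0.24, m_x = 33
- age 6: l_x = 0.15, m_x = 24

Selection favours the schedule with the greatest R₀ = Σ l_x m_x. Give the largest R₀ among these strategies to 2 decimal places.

Strategy I: R₀ = 0.51×0 + 0.24×0 + 0.18×49 + 0.11×43 = 13.5500
Strategy II: R₀ = 0.68×0 + 0.36×8 + 0.24×33 + 0.15×24 = 14.4000
Highest R₀: strategy II with 14.4000.

14.40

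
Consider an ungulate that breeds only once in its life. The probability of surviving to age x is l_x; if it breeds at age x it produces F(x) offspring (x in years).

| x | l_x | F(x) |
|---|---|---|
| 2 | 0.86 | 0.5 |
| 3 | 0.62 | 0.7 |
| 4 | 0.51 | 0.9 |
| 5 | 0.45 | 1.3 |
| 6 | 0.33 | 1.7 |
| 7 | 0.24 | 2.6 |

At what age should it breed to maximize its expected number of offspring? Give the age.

Expected offspring if breeding at age x = l_x × F(x):
  age 2: 0.86 × 0.5 = 0.430
  age 3: 0.62 × 0.7 = 0.434
  age 4: 0.51 × 0.9 = 0.459
  age 5: 0.45 × 1.3 = 0.585
  age 6: 0.33 × 1.7 = 0.561
  age 7: 0.24 × 2.6 = 0.624
Maximum at age 7 (0.624).

7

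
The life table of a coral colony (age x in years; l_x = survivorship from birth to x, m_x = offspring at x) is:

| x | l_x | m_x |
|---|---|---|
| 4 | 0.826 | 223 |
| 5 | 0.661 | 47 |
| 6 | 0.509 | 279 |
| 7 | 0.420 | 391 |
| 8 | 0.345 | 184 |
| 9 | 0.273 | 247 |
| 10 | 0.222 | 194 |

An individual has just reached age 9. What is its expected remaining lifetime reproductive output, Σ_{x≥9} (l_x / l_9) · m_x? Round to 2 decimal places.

l_9 = 0.273. Conditional survival from age 9 to x is l_x / l_9.
  x=9: (0.273/0.273) × 247 = 247.0000
  x=10: (0.222/0.273) × 194 = 157.7582
Sum = 247.0000 + 157.7582 = 404.7582

404.76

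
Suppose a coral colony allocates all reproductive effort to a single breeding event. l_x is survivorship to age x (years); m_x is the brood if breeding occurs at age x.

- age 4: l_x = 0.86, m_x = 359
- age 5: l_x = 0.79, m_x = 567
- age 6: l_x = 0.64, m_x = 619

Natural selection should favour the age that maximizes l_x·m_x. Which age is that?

Expected offspring if breeding at age x = l_x × m_x:
  age 4: 0.86 × 359 = 308.740
  age 5: 0.79 × 567 = 447.930
  age 6: 0.64 × 619 = 396.160
Maximum at age 5 (447.930).

5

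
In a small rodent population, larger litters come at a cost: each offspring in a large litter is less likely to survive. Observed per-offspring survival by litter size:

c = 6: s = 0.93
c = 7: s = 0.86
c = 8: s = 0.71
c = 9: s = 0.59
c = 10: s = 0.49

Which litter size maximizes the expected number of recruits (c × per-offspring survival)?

Expected recruits = c × s(c):
  c=6: 6 × 0.93 = 5.580
  c=7: 7 × 0.86 = 6.020
  c=8: 8 × 0.71 = 5.680
  c=9: 9 × 0.59 = 5.310
  c=10: 10 × 0.49 = 4.900
Maximum at c = 7 (6.020 recruits).

7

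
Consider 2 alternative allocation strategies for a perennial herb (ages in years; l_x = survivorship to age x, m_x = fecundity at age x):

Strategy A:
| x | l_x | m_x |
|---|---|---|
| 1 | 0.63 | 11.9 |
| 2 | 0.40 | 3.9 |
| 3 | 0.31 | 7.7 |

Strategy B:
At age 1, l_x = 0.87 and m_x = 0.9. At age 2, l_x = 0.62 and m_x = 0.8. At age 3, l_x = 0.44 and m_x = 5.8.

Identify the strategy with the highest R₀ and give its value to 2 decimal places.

11.44

Strategy A: R₀ = 0.63×11.9 + 0.40×3.9 + 0.31×7.7 = 11.4440
Strategy B: R₀ = 0.87×0.9 + 0.62×0.8 + 0.44×5.8 = 3.8310
Highest R₀: strategy A with 11.4440.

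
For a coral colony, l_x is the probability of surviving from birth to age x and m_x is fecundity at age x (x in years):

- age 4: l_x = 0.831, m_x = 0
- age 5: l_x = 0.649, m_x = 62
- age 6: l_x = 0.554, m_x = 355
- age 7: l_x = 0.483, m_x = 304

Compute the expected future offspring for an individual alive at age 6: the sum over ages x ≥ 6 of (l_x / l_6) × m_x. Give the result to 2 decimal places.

620.04

l_6 = 0.554. Conditional survival from age 6 to x is l_x / l_6.
  x=6: (0.554/0.554) × 355 = 355.0000
  x=7: (0.483/0.554) × 304 = 265.0397
Sum = 355.0000 + 265.0397 = 620.0397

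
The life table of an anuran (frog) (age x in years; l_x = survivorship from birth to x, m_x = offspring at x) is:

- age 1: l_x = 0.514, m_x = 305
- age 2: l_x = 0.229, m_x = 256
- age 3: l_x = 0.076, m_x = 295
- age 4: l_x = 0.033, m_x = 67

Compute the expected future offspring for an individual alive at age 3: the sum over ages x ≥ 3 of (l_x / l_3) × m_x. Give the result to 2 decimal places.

l_3 = 0.076. Conditional survival from age 3 to x is l_x / l_3.
  x=3: (0.076/0.076) × 295 = 295.0000
  x=4: (0.033/0.076) × 67 = 29.0921
Sum = 295.0000 + 29.0921 = 324.0921

324.09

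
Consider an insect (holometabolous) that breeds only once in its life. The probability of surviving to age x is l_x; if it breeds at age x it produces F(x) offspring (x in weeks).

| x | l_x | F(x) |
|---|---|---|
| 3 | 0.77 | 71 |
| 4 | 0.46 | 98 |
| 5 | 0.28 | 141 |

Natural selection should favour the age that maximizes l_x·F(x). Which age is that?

3

Expected offspring if breeding at age x = l_x × F(x):
  age 3: 0.77 × 71 = 54.670
  age 4: 0.46 × 98 = 45.080
  age 5: 0.28 × 141 = 39.480
Maximum at age 3 (54.670).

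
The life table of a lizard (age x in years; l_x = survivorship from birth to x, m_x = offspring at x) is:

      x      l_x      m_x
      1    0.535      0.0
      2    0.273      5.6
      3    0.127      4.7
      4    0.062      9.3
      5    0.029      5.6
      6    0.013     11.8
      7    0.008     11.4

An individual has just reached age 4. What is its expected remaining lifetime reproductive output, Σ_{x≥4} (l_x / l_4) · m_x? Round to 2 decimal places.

15.86

l_4 = 0.062. Conditional survival from age 4 to x is l_x / l_4.
  x=4: (0.062/0.062) × 9.3 = 9.3000
  x=5: (0.029/0.062) × 5.6 = 2.6194
  x=6: (0.013/0.062) × 11.8 = 2.4742
  x=7: (0.008/0.062) × 11.4 = 1.4710
Sum = 9.3000 + 2.6194 + 2.4742 + 1.4710 = 15.8645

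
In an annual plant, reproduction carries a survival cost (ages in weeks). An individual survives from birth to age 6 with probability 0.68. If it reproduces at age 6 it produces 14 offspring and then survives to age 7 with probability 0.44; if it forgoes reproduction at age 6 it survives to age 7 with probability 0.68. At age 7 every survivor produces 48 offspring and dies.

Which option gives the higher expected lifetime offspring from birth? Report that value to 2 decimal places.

breed at age 6: R₀ = 0.68 × (14 + 0.44 × 48) = 0.68 × 35.1200 = 23.8816
delay to age 7: R₀ = 0.68 × (0.68 × 48) = 0.68 × 32.6400 = 22.1952
Higher: breed at age 6 (23.8816).

23.88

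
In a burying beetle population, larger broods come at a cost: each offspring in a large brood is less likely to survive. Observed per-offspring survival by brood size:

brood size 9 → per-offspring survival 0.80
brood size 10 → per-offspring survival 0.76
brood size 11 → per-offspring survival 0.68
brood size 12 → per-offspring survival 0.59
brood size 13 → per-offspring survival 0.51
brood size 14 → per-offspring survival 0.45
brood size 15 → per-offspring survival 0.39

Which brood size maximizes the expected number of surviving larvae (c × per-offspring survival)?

10

Expected surviving larvae = c × s(c):
  c=9: 9 × 0.80 = 7.200
  c=10: 10 × 0.76 = 7.600
  c=11: 11 × 0.68 = 7.480
  c=12: 12 × 0.59 = 7.080
  c=13: 13 × 0.51 = 6.630
  c=14: 14 × 0.45 = 6.300
  c=15: 15 × 0.39 = 5.850
Maximum at c = 10 (7.600 surviving larvae).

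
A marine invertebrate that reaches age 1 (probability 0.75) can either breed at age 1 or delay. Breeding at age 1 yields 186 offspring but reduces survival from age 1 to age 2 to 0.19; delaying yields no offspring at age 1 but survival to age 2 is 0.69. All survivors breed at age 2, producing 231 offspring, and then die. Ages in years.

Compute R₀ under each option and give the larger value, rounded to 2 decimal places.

breed at age 1: R₀ = 0.75 × (186 + 0.19 × 231) = 0.75 × 229.8900 = 172.4175
delay to age 2: R₀ = 0.75 × (0.69 × 231) = 0.75 × 159.3900 = 119.5425
Higher: breed at age 1 (172.4175).

172.42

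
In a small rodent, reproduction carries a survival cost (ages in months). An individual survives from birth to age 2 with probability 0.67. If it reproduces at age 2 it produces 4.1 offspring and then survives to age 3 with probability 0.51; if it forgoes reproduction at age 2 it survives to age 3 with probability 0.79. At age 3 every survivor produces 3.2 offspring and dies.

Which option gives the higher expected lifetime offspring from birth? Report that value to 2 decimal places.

3.84

breed at age 2: R₀ = 0.67 × (4.1 + 0.51 × 3.2) = 0.67 × 5.7320 = 3.8404
delay to age 3: R₀ = 0.67 × (0.79 × 3.2) = 0.67 × 2.5280 = 1.6938
Higher: breed at age 2 (3.8404).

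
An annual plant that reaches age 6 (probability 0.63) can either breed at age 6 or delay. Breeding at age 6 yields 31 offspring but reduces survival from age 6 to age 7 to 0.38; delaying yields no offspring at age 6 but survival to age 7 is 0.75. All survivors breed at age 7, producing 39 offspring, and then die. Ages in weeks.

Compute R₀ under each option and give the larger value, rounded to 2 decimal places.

breed at age 6: R₀ = 0.63 × (31 + 0.38 × 39) = 0.63 × 45.8200 = 28.8666
delay to age 7: R₀ = 0.63 × (0.75 × 39) = 0.63 × 29.2500 = 18.4275
Higher: breed at age 6 (28.8666).

28.87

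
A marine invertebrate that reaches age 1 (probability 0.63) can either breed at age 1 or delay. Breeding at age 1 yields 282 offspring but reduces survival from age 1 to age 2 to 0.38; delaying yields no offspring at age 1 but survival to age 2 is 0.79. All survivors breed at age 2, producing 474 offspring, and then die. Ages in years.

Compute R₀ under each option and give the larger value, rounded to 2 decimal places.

291.14

breed at age 1: R₀ = 0.63 × (282 + 0.38 × 474) = 0.63 × 462.1200 = 291.1356
delay to age 2: R₀ = 0.63 × (0.79 × 474) = 0.63 × 374.4600 = 235.9098
Higher: breed at age 1 (291.1356).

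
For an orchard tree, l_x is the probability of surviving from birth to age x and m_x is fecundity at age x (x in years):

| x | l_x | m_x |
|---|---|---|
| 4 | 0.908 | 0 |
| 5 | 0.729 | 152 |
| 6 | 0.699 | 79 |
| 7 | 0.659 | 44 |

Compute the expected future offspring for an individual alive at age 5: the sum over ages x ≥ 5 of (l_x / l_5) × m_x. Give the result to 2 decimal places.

l_5 = 0.729. Conditional survival from age 5 to x is l_x / l_5.
  x=5: (0.729/0.729) × 152 = 152.0000
  x=6: (0.699/0.729) × 79 = 75.7490
  x=7: (0.659/0.729) × 44 = 39.7750
Sum = 152.0000 + 75.7490 + 39.7750 = 267.5240

267.52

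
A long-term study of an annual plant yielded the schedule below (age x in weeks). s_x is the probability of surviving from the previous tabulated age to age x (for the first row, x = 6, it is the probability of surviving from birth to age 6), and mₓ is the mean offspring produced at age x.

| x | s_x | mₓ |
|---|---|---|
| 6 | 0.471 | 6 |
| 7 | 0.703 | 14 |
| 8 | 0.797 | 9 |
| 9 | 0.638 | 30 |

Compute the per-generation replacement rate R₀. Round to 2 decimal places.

14.89

Survivorship from birth: l_x = s_6·s_7·…·s_x.
  l_6 = 0.47100
  l_7 = 0.33111
  l_8 = 0.26390
  l_9 = 0.16837
R₀ = Σ l_x mₓ:
  age 6: 0.47100 × 6 = 2.8260
  age 7: 0.33111 × 14 = 4.6355
  age 8: 0.26390 × 9 = 2.3751
  age 9: 0.16837 × 30 = 5.0511
R₀ = 2.8260 + 4.6355 + 2.3751 + 5.0511 = 14.8877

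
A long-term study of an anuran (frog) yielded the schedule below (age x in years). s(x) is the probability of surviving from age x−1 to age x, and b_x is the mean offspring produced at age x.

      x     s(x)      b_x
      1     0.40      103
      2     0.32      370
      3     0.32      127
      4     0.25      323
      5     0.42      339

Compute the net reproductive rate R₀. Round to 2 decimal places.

Survivorship from birth: l_x = s_1·s_2·…·s_x.
  l_1 = 0.40000
  l_2 = 0.12800
  l_3 = 0.04096
  l_4 = 0.01024
  l_5 = 0.00430
R₀ = Σ l_x b_x:
  age 1: 0.40000 × 103 = 41.2000
  age 2: 0.12800 × 370 = 47.3600
  age 3: 0.04096 × 127 = 5.2019
  age 4: 0.01024 × 323 = 3.3075
  age 5: 0.00430 × 339 = 1.4577
R₀ = 41.2000 + 47.3600 + 5.2019 + 3.3075 + 1.4577 = 98.5271

98.53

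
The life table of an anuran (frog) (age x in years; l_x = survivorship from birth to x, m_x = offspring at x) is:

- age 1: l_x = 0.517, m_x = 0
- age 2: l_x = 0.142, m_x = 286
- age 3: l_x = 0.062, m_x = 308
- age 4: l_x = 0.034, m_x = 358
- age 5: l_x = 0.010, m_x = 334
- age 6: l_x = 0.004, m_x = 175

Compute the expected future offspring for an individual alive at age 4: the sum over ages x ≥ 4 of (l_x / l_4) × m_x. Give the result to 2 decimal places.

l_4 = 0.034. Conditional survival from age 4 to x is l_x / l_4.
  x=4: (0.034/0.034) × 358 = 358.0000
  x=5: (0.010/0.034) × 334 = 98.2353
  x=6: (0.004/0.034) × 175 = 20.5882
Sum = 358.0000 + 98.2353 + 20.5882 = 476.8235

476.82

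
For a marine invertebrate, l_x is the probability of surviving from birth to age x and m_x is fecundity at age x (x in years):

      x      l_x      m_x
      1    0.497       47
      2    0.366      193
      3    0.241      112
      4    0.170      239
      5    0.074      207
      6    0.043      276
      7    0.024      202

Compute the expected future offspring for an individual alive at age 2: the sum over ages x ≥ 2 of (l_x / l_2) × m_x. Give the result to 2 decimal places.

l_2 = 0.366. Conditional survival from age 2 to x is l_x / l_2.
  x=2: (0.366/0.366) × 193 = 193.0000
  x=3: (0.241/0.366) × 112 = 73.7486
  x=4: (0.170/0.366) × 239 = 111.0109
  x=5: (0.074/0.366) × 207 = 41.8525
  x=6: (0.043/0.366) × 276 = 32.4262
  x=7: (0.024/0.366) × 202 = 13.2459
Sum = 193.0000 + 73.7486 + 111.0109 + 41.8525 + 32.4262 + 13.2459 = 465.2842

465.28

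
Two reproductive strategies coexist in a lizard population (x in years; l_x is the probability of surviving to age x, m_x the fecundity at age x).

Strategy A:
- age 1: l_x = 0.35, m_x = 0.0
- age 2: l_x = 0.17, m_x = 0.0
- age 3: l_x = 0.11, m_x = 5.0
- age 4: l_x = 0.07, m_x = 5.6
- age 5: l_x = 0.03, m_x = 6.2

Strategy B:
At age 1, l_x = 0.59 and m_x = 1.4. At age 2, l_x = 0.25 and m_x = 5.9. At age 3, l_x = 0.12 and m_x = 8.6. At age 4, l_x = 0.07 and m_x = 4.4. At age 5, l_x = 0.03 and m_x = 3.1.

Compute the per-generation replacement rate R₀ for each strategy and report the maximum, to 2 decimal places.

3.73

Strategy A: R₀ = 0.35×0.0 + 0.17×0.0 + 0.11×5.0 + 0.07×5.6 + 0.03×6.2 = 1.1280
Strategy B: R₀ = 0.59×1.4 + 0.25×5.9 + 0.12×8.6 + 0.07×4.4 + 0.03×3.1 = 3.7340
Highest R₀: strategy B with 3.7340.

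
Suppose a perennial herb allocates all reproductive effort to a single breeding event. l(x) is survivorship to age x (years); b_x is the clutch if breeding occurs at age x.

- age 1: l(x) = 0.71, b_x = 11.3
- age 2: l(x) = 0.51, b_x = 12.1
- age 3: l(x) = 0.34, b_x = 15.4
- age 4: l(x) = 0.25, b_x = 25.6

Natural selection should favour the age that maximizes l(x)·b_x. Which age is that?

1

Expected offspring if breeding at age x = l(x) × b_x:
  age 1: 0.71 × 11.3 = 8.023
  age 2: 0.51 × 12.1 = 6.171
  age 3: 0.34 × 15.4 = 5.236
  age 4: 0.25 × 25.6 = 6.400
Maximum at age 1 (8.023).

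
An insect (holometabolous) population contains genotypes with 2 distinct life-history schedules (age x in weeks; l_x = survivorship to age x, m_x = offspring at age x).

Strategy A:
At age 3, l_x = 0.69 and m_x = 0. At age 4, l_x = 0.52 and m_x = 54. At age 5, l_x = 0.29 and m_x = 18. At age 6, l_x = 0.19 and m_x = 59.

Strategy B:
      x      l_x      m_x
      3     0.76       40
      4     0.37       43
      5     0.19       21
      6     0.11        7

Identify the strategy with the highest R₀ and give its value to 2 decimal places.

51.07

Strategy A: R₀ = 0.69×0 + 0.52×54 + 0.29×18 + 0.19×59 = 44.5100
Strategy B: R₀ = 0.76×40 + 0.37×43 + 0.19×21 + 0.11×7 = 51.0700
Highest R₀: strategy B with 51.0700.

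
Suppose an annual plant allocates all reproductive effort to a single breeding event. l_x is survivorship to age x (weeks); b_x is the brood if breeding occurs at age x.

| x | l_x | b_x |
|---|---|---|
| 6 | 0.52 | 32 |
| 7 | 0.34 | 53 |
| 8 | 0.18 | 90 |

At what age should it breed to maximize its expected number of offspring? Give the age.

7

Expected offspring if breeding at age x = l_x × b_x:
  age 6: 0.52 × 32 = 16.640
  age 7: 0.34 × 53 = 18.020
  age 8: 0.18 × 90 = 16.200
Maximum at age 7 (18.020).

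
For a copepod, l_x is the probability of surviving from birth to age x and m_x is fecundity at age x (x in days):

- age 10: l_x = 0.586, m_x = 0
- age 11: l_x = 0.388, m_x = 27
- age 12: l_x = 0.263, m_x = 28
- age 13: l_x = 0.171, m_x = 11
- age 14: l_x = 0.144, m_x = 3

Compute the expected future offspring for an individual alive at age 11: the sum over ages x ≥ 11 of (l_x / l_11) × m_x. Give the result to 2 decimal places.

l_11 = 0.388. Conditional survival from age 11 to x is l_x / l_11.
  x=11: (0.388/0.388) × 27 = 27.0000
  x=12: (0.263/0.388) × 28 = 18.9794
  x=13: (0.171/0.388) × 11 = 4.8479
  x=14: (0.144/0.388) × 3 = 1.1134
Sum = 27.0000 + 18.9794 + 4.8479 + 1.1134 = 51.9407

51.94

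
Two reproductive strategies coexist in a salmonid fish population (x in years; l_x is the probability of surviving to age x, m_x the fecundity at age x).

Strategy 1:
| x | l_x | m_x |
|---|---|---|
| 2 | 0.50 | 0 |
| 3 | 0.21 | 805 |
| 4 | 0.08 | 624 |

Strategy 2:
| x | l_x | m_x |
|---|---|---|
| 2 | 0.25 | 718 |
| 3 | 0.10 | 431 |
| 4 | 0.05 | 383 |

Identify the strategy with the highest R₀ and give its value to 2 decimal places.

Strategy 1: R₀ = 0.50×0 + 0.21×805 + 0.08×624 = 218.9700
Strategy 2: R₀ = 0.25×718 + 0.10×431 + 0.05×383 = 241.7500
Highest R₀: strategy 2 with 241.7500.

241.75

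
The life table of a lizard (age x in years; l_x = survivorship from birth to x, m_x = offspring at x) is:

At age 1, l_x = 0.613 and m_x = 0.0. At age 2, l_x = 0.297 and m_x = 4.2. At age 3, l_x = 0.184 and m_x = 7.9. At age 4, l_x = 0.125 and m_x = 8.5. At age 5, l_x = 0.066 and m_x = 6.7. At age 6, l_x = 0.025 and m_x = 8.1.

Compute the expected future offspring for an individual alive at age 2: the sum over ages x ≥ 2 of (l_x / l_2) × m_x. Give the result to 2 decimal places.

14.84

l_2 = 0.297. Conditional survival from age 2 to x is l_x / l_2.
  x=2: (0.297/0.297) × 4.2 = 4.2000
  x=3: (0.184/0.297) × 7.9 = 4.8943
  x=4: (0.125/0.297) × 8.5 = 3.5774
  x=5: (0.066/0.297) × 6.7 = 1.4889
  x=6: (0.025/0.297) × 8.1 = 0.6818
Sum = 4.2000 + 4.8943 + 3.5774 + 1.4889 + 0.6818 = 14.8424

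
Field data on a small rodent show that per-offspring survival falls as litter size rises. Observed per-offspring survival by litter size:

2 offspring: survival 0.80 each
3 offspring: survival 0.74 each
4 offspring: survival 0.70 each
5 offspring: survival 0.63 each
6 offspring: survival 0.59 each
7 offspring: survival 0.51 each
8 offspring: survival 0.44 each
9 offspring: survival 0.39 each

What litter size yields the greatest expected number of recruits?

Expected recruits = c × s(c):
  c=2: 2 × 0.80 = 1.600
  c=3: 3 × 0.74 = 2.220
  c=4: 4 × 0.70 = 2.800
  c=5: 5 × 0.63 = 3.150
  c=6: 6 × 0.59 = 3.540
  c=7: 7 × 0.51 = 3.570
  c=8: 8 × 0.44 = 3.520
  c=9: 9 × 0.39 = 3.510
Maximum at c = 7 (3.570 recruits).

7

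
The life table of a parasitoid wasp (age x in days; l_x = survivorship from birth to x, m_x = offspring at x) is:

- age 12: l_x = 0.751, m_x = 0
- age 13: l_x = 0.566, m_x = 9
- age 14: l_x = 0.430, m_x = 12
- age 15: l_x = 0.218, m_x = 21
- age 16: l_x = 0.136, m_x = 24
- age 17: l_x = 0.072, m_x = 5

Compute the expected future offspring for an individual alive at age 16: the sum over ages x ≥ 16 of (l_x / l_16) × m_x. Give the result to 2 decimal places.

l_16 = 0.136. Conditional survival from age 16 to x is l_x / l_16.
  x=16: (0.136/0.136) × 24 = 24.0000
  x=17: (0.072/0.136) × 5 = 2.6471
Sum = 24.0000 + 2.6471 = 26.6471

26.65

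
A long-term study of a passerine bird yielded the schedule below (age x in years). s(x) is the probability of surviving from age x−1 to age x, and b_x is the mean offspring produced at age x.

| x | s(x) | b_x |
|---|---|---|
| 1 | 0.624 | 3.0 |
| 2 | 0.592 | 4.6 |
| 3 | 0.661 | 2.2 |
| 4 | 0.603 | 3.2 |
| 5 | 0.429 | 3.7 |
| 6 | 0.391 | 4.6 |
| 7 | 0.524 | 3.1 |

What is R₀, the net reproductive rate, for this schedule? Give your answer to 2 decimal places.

Survivorship from birth: l_x = s_1·s_2·…·s_x.
  l_1 = 0.62400
  l_2 = 0.36941
  l_3 = 0.24418
  l_4 = 0.14724
  l_5 = 0.06317
  l_6 = 0.02470
  l_7 = 0.01294
R₀ = Σ l_x b_x:
  age 1: 0.62400 × 3.0 = 1.8720
  age 2: 0.36941 × 4.6 = 1.6993
  age 3: 0.24418 × 2.2 = 0.5372
  age 4: 0.14724 × 3.2 = 0.4712
  age 5: 0.06317 × 3.7 = 0.2337
  age 6: 0.02470 × 4.6 = 0.1136
  age 7: 0.01294 × 3.1 = 0.0401
R₀ = 1.8720 + 1.6993 + 0.5372 + 0.4712 + 0.2337 + 0.1136 + 0.0401 = 4.9671

4.97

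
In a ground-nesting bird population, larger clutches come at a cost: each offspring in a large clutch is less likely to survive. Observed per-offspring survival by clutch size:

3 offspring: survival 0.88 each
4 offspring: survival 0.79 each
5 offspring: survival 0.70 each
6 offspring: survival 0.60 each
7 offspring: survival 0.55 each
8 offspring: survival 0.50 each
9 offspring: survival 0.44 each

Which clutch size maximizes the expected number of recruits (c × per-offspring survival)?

Expected recruits = c × s(c):
  c=3: 3 × 0.88 = 2.640
  c=4: 4 × 0.79 = 3.160
  c=5: 5 × 0.70 = 3.500
  c=6: 6 × 0.60 = 3.600
  c=7: 7 × 0.55 = 3.850
  c=8: 8 × 0.50 = 4.000
  c=9: 9 × 0.44 = 3.960
Maximum at c = 8 (4.000 recruits).

8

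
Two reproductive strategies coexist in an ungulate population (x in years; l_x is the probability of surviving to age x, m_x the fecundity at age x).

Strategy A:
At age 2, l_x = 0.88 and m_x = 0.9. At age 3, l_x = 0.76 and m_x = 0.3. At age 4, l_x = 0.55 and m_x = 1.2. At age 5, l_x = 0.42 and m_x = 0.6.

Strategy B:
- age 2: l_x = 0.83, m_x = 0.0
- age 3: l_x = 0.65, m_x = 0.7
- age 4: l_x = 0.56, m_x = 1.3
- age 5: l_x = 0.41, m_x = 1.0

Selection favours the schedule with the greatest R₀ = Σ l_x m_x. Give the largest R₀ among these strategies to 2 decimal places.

Strategy A: R₀ = 0.88×0.9 + 0.76×0.3 + 0.55×1.2 + 0.42×0.6 = 1.9320
Strategy B: R₀ = 0.83×0.0 + 0.65×0.7 + 0.56×1.3 + 0.41×1.0 = 1.5930
Highest R₀: strategy A with 1.9320.

1.93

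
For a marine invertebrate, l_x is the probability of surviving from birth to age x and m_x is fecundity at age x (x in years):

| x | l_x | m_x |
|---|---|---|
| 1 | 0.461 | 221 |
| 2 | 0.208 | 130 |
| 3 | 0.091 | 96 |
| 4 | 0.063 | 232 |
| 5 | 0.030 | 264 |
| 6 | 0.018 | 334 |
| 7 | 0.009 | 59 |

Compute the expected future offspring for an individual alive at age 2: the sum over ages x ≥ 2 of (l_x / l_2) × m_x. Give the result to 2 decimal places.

311.80

l_2 = 0.208. Conditional survival from age 2 to x is l_x / l_2.
  x=2: (0.208/0.208) × 130 = 130.0000
  x=3: (0.091/0.208) × 96 = 42.0000
  x=4: (0.063/0.208) × 232 = 70.2692
  x=5: (0.030/0.208) × 264 = 38.0769
  x=6: (0.018/0.208) × 334 = 28.9038
  x=7: (0.009/0.208) × 59 = 2.5529
Sum = 130.0000 + 42.0000 + 70.2692 + 38.0769 + 28.9038 + 2.5529 = 311.8029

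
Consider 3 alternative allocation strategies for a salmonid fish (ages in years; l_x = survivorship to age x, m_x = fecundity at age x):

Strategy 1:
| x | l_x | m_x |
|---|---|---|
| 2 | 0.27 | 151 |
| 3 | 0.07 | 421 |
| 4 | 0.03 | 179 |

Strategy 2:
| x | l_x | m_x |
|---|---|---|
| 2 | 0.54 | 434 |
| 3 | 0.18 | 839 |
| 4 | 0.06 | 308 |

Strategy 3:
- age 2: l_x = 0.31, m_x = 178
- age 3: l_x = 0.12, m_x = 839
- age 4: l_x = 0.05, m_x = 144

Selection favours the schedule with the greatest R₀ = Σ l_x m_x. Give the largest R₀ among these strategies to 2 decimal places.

403.86

Strategy 1: R₀ = 0.27×151 + 0.07×421 + 0.03×179 = 75.6100
Strategy 2: R₀ = 0.54×434 + 0.18×839 + 0.06×308 = 403.8600
Strategy 3: R₀ = 0.31×178 + 0.12×839 + 0.05×144 = 163.0600
Highest R₀: strategy 2 with 403.8600.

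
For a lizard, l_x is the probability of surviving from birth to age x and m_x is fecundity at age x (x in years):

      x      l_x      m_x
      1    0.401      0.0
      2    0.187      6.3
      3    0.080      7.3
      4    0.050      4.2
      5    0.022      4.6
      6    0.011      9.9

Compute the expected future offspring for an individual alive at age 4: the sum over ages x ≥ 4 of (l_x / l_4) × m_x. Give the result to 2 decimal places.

l_4 = 0.050. Conditional survival from age 4 to x is l_x / l_4.
  x=4: (0.050/0.050) × 4.2 = 4.2000
  x=5: (0.022/0.050) × 4.6 = 2.0240
  x=6: (0.011/0.050) × 9.9 = 2.1780
Sum = 4.2000 + 2.0240 + 2.1780 = 8.4020

8.40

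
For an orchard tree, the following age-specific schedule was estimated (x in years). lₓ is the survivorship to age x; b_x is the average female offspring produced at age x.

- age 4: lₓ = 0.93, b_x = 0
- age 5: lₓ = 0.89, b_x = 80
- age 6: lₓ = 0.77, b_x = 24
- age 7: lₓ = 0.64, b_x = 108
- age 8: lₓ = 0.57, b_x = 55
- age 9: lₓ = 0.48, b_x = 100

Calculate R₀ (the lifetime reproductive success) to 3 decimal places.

238.150

R₀ = Σ lₓ b_x:
  age 4: 0.93 × 0 = 0.0000
  age 5: 0.89 × 80 = 71.2000
  age 6: 0.77 × 24 = 18.4800
  age 7: 0.64 × 108 = 69.1200
  age 8: 0.57 × 55 = 31.3500
  age 9: 0.48 × 100 = 48.0000
R₀ = 0.0000 + 71.2000 + 18.4800 + 69.1200 + 31.3500 + 48.0000 = 238.1500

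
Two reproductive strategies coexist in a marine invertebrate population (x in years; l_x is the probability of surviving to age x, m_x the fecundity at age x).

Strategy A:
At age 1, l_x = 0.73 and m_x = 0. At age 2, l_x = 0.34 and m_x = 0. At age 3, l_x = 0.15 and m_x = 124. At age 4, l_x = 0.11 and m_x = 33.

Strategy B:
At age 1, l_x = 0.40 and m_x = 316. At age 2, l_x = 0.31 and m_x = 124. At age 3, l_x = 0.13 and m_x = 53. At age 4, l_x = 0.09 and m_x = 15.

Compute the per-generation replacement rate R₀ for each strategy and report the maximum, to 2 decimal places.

Strategy A: R₀ = 0.73×0 + 0.34×0 + 0.15×124 + 0.11×33 = 22.2300
Strategy B: R₀ = 0.40×316 + 0.31×124 + 0.13×53 + 0.09×15 = 173.0800
Highest R₀: strategy B with 173.0800.

173.08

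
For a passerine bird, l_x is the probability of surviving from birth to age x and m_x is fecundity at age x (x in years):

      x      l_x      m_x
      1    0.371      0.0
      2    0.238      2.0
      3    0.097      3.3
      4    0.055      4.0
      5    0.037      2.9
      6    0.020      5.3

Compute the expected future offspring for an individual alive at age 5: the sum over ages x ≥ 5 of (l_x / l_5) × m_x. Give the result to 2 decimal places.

5.76

l_5 = 0.037. Conditional survival from age 5 to x is l_x / l_5.
  x=5: (0.037/0.037) × 2.9 = 2.9000
  x=6: (0.020/0.037) × 5.3 = 2.8649
Sum = 2.9000 + 2.8649 = 5.7649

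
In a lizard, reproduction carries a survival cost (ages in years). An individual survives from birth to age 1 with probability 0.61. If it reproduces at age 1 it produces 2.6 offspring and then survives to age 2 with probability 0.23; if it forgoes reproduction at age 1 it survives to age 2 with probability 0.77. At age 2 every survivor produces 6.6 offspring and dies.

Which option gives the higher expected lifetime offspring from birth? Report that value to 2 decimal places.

breed at age 1: R₀ = 0.61 × (2.6 + 0.23 × 6.6) = 0.61 × 4.1180 = 2.5120
delay to age 2: R₀ = 0.61 × (0.77 × 6.6) = 0.61 × 5.0820 = 3.1000
Higher: delay to age 2 (3.1000).

3.10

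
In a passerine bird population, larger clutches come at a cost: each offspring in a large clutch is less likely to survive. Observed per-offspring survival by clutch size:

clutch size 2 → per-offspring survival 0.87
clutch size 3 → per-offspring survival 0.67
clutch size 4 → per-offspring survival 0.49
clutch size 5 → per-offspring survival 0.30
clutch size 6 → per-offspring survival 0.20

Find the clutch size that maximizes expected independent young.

3

Expected independent young = c × s(c):
  c=2: 2 × 0.87 = 1.740
  c=3: 3 × 0.67 = 2.010
  c=4: 4 × 0.49 = 1.960
  c=5: 5 × 0.30 = 1.500
  c=6: 6 × 0.20 = 1.200
Maximum at c = 3 (2.010 independent young).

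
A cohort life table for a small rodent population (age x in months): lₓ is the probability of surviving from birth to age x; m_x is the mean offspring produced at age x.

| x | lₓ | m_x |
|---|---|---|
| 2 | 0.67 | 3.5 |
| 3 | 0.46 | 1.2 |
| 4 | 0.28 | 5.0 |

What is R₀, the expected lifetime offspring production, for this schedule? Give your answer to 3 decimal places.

4.297

R₀ = Σ lₓ m_x:
  age 2: 0.67 × 3.5 = 2.3450
  age 3: 0.46 × 1.2 = 0.5520
  age 4: 0.28 × 5.0 = 1.4000
R₀ = 2.3450 + 0.5520 + 1.4000 = 4.2970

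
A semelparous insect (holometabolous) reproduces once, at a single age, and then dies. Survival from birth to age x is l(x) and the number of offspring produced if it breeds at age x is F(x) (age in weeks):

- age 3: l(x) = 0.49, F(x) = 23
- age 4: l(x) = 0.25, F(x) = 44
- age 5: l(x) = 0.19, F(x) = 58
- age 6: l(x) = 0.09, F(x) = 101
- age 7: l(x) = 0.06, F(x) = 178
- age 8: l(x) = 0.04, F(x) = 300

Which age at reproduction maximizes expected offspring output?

8

Expected offspring if breeding at age x = l(x) × F(x):
  age 3: 0.49 × 23 = 11.270
  age 4: 0.25 × 44 = 11.000
  age 5: 0.19 × 58 = 11.020
  age 6: 0.09 × 101 = 9.090
  age 7: 0.06 × 178 = 10.680
  age 8: 0.04 × 300 = 12.000
Maximum at age 8 (12.000).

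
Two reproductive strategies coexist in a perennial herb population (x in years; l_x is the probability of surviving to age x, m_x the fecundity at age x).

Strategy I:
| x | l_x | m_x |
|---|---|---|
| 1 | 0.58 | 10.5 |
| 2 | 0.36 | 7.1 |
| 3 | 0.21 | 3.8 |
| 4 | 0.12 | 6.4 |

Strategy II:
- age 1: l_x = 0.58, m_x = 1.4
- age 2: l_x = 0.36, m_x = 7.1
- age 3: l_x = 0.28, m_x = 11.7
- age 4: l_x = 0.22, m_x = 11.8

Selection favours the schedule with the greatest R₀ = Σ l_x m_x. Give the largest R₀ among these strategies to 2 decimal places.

Strategy I: R₀ = 0.58×10.5 + 0.36×7.1 + 0.21×3.8 + 0.12×6.4 = 10.2120
Strategy II: R₀ = 0.58×1.4 + 0.36×7.1 + 0.28×11.7 + 0.22×11.8 = 9.2400
Highest R₀: strategy I with 10.2120.

10.21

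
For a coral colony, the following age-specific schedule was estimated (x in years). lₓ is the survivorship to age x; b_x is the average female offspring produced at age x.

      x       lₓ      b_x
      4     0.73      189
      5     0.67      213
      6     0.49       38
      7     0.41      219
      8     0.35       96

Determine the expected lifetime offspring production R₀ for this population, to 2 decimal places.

R₀ = Σ lₓ b_x:
  age 4: 0.73 × 189 = 137.9700
  age 5: 0.67 × 213 = 142.7100
  age 6: 0.49 × 38 = 18.6200
  age 7: 0.41 × 219 = 89.7900
  age 8: 0.35 × 96 = 33.6000
R₀ = 137.9700 + 142.7100 + 18.6200 + 89.7900 + 33.6000 = 422.6900

422.69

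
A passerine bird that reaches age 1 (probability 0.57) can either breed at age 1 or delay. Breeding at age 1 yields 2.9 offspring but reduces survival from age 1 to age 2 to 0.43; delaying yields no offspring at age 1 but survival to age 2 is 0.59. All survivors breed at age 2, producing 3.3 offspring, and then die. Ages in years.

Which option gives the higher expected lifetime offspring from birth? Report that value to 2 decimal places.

2.46

breed at age 1: R₀ = 0.57 × (2.9 + 0.43 × 3.3) = 0.57 × 4.3190 = 2.4618
delay to age 2: R₀ = 0.57 × (0.59 × 3.3) = 0.57 × 1.9470 = 1.1098
Higher: breed at age 1 (2.4618).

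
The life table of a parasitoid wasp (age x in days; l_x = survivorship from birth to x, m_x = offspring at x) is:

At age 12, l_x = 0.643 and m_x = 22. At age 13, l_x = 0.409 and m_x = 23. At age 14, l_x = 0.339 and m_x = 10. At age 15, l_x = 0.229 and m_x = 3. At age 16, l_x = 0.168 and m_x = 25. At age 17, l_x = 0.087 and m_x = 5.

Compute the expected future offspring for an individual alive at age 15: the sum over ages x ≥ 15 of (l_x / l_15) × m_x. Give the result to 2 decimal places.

23.24

l_15 = 0.229. Conditional survival from age 15 to x is l_x / l_15.
  x=15: (0.229/0.229) × 3 = 3.0000
  x=16: (0.168/0.229) × 25 = 18.3406
  x=17: (0.087/0.229) × 5 = 1.8996
Sum = 3.0000 + 18.3406 + 1.8996 = 23.2402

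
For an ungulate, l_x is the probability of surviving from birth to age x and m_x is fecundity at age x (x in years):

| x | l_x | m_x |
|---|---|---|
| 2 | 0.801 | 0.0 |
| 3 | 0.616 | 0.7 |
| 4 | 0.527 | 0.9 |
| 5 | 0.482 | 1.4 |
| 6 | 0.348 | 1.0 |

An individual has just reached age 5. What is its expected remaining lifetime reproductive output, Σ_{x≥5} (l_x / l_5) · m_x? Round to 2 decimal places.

l_5 = 0.482. Conditional survival from age 5 to x is l_x / l_5.
  x=5: (0.482/0.482) × 1.4 = 1.4000
  x=6: (0.348/0.482) × 1.0 = 0.7220
Sum = 1.4000 + 0.7220 = 2.1220

2.12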